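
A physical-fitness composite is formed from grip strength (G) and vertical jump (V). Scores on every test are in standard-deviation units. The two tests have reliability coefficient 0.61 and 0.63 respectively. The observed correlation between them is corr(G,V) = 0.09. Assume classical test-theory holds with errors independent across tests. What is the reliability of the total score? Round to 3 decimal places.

Var(G+V) = 2 + 2·[0.09] = 2 + 0.18 = 2.18.
With uncorrelated errors the cross-covariances are all true-score covariance, so they carry over unchanged; only the diagonal terms shrink to ρᵢσᵢ².
True-score variance = [0.61 + 0.63] + 0.18 = 1.24 + 0.18 = 1.42.
Reliability = 1.42 / 2.18 = 0.651.

0.651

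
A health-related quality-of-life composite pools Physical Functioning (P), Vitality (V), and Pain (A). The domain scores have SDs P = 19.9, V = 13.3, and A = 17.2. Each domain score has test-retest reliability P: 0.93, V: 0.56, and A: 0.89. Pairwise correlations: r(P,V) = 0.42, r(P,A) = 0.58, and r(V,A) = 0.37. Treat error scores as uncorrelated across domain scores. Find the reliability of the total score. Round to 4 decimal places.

Var(P+V+A) = 19.9² + 13.3² + 17.2² + 2·[19.9·13.3·0.42 + 19.9·17.2·0.58 + 13.3·17.2·0.37] = 868.74 + 788.65 = 1657.39.
With uncorrelated errors the cross-covariances are all true-score covariance, so they carry over unchanged; only the diagonal terms shrink to ρᵢσᵢ².
True-score variance = [19.9²·0.93 + 13.3²·0.56 + 17.2²·0.89] + 788.65 = 730.645 + 788.65 = 1519.3.
Reliability = 1519.3 / 1657.39 = 0.9167.

0.9167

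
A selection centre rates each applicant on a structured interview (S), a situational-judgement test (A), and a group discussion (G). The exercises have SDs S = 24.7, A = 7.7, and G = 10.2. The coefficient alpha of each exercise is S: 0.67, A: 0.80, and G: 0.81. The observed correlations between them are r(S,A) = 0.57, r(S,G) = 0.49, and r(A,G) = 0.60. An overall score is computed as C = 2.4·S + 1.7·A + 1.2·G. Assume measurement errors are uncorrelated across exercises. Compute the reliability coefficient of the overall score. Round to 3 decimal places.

0.783

Var(C) = 2.4²·24.7² + 1.7²·7.7² + 1.2²·10.2² + 2·[4.08·24.7·7.7·0.57 + 2.88·24.7·10.2·0.49 + 2.04·7.7·10.2·0.60] = 3835.28 + 1787.95 = 5623.24.
Because errors are independent across components, Cov(Tᵢ,Tⱼ) = Cov(Xᵢ,Xⱼ); the off-diagonal part of the true-score variance is the same as above.
True-score variance = [2.4²·24.7²·0.67 + 1.7²·7.7²·0.80 + 1.2²·10.2²·0.81] + 1787.95 = 2612.89 + 1787.95 = 4400.84.
Reliability = 4400.84 / 5623.24 = 0.783.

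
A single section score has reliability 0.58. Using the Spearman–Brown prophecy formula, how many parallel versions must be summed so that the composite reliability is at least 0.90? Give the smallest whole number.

k ≥ ρ*(1−ρ₁)/(ρ₁(1−ρ*)) = 0.90·0.42 / (0.58·0.10) = 6.517.
Smallest integer k = 7.

7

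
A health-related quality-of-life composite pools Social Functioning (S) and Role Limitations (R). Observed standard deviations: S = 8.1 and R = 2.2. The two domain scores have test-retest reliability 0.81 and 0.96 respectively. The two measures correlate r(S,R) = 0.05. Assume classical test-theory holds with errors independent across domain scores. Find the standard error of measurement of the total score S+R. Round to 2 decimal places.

Var(total) = 70.45 + 1.782 = 72.232.
True-score variance = 57.7905 + 1.782 = 59.5725, so reliability = 0.8247.
Error variance = 72.232 − 59.5725 = 12.6595; SEM = √12.6595 = 3.56.

3.56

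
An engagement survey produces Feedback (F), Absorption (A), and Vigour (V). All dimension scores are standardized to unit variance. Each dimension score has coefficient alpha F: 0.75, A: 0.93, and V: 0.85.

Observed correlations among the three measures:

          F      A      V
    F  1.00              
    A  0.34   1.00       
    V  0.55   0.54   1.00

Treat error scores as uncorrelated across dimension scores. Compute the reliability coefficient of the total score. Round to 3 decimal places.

Var(F+A+V) = 3 + 2·[0.34 + 0.55 + 0.54] = 3 + 2.86 = 5.86.
With uncorrelated errors the cross-covariances are all true-score covariance, so they carry over unchanged; only the diagonal terms shrink to ρᵢσᵢ².
True-score variance = [0.75 + 0.93 + 0.85] + 2.86 = 2.53 + 2.86 = 5.39.
Reliability = 5.39 / 5.86 = 0.920.

0.920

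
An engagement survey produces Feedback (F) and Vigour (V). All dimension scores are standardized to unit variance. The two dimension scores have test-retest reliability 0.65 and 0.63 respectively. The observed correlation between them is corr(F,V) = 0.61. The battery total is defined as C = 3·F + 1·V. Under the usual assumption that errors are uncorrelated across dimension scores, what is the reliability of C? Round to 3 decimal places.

Var(C) = 3² + 1 + 2·[3·0.61] = 10 + 3.66 = 13.66.
Under uncorrelated errors the observed covariances equal the true-score covariances, so only the own-variance terms attenuate.
True-score variance = [3²·0.65 + 0.63] + 3.66 = 6.48 + 3.66 = 10.14.
Reliability = 10.14 / 13.66 = 0.742.

0.742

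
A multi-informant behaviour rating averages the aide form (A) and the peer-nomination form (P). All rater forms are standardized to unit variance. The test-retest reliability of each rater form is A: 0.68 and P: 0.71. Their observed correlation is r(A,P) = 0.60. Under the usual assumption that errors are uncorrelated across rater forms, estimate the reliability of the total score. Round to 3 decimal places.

0.809

Var(A+P) = 2 + 2·[0.60] = 2 + 1.2 = 3.2.
Because errors are independent across components, Cov(Tᵢ,Tⱼ) = Cov(Xᵢ,Xⱼ); the off-diagonal part of the true-score variance is the same as above.
True-score variance = [0.68 + 0.71] + 1.2 = 1.39 + 1.2 = 2.59.
Reliability = 2.59 / 3.2 = 0.809.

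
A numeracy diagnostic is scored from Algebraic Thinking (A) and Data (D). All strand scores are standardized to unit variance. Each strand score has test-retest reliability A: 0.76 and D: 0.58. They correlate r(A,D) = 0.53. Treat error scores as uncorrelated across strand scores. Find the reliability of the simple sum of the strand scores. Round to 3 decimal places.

0.784

Var(A+D) = 2 + 2·[0.53] = 2 + 1.06 = 3.06.
Because errors are independent across components, Cov(Tᵢ,Tⱼ) = Cov(Xᵢ,Xⱼ); the off-diagonal part of the true-score variance is the same as above.
True-score variance = [0.76 + 0.58] + 1.06 = 1.34 + 1.06 = 2.4.
Reliability = 2.4 / 3.06 = 0.784.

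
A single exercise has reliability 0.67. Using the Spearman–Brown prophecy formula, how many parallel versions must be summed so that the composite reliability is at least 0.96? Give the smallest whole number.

k ≥ ρ*(1−ρ₁)/(ρ₁(1−ρ*)) = 0.96·0.33 / (0.67·0.04) = 11.821.
Smallest integer k = 12.

12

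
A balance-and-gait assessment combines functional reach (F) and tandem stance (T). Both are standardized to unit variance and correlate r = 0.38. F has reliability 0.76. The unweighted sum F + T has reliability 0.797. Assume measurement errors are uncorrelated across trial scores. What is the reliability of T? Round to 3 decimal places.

0.680

Var(F+T) = 2 + 2·0.38 = 2.760.
True-score variance = ρ_F + ρ_T + 2·0.38, so 0.797 = (0.76 + ρ_T + 0.76) / 2.760.
ρ_T = 0.797·2.760 − 0.76 − 0.76 = 0.680.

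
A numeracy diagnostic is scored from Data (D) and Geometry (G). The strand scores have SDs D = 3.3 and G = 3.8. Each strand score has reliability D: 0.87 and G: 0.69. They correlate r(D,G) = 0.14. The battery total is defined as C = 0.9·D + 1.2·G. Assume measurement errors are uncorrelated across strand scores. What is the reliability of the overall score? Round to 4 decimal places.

0.7727

Var(C) = 0.9²·3.3² + 1.2²·3.8² + 2·[1.08·3.3·3.8·0.14] = 29.6145 + 3.7921 = 33.4066.
Under uncorrelated errors the observed covariances equal the true-score covariances, so only the own-variance terms attenuate.
True-score variance = [0.9²·3.3²·0.87 + 1.2²·3.8²·0.69] + 3.7921 = 22.0218 + 3.7921 = 25.8139.
Reliability = 25.8139 / 33.4066 = 0.7727.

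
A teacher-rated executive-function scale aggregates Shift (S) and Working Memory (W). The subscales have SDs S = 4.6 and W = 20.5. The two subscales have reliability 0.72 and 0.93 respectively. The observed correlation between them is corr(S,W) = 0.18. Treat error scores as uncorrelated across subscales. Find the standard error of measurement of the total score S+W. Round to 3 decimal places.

5.945

Var(total) = 441.41 + 33.948 = 475.358.
True-score variance = 406.068 + 33.948 = 440.016, so reliability = 0.9257.
Error variance = 475.358 − 440.016 = 35.3423; SEM = √35.3423 = 5.945.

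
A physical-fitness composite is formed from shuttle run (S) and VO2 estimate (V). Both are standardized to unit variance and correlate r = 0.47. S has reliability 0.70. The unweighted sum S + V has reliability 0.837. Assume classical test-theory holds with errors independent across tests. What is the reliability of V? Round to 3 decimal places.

Var(S+V) = 2 + 2·0.47 = 2.940.
True-score variance = ρ_S + ρ_V + 2·0.47, so 0.837 = (0.70 + ρ_V + 0.94) / 2.940.
ρ_V = 0.837·2.940 − 0.70 − 0.94 = 0.821.

0.821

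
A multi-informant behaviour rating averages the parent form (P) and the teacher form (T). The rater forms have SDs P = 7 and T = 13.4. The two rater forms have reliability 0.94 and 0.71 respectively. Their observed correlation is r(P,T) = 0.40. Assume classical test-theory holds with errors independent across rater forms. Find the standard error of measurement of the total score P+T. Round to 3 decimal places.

Var(total) = 228.56 + 75.04 = 303.6.
True-score variance = 173.548 + 75.04 = 248.588, so reliability = 0.8188.
Error variance = 303.6 − 248.588 = 55.0124; SEM = √55.0124 = 7.417.

7.417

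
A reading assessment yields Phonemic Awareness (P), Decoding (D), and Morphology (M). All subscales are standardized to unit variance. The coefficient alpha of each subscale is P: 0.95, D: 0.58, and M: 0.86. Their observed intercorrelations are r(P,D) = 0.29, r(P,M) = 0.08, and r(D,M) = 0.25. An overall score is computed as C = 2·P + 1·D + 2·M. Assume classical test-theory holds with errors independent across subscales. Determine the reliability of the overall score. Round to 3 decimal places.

0.900

Var(C) = 2² + 1 + 2² + 2·[2·0.29 + 4·0.08 + 2·0.25] = 9 + 2.8 = 11.8.
Because errors are independent across components, Cov(Tᵢ,Tⱼ) = Cov(Xᵢ,Xⱼ); the off-diagonal part of the true-score variance is the same as above.
True-score variance = [2²·0.95 + 0.58 + 2²·0.86] + 2.8 = 7.82 + 2.8 = 10.62.
Reliability = 10.62 / 11.8 = 0.900.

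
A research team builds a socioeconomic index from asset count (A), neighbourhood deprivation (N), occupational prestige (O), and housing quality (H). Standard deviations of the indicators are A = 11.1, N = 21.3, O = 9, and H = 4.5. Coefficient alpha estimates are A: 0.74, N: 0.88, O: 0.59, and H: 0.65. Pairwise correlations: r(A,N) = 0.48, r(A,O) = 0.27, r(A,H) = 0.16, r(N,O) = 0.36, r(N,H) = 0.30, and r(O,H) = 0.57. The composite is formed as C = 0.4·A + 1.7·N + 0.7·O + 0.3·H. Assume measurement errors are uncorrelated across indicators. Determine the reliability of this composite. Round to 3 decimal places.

0.897

Var(C) = 0.4²·11.1² + 1.7²·21.3² + 0.7²·9² + 0.3²·4.5² + 2·[0.68·11.1·21.3·0.48 + 0.28·11.1·9·0.27 + 0.12·11.1·4.5·0.16 + 1.19·21.3·9·0.36 + 0.51·21.3·4.5·0.30 + 0.21·9·4.5·0.57] = 1372.39 + 374.639 = 1747.03.
Because errors are independent across components, Cov(Tᵢ,Tⱼ) = Cov(Xᵢ,Xⱼ); the off-diagonal part of the true-score variance is the same as above.
True-score variance = [0.4²·11.1²·0.74 + 1.7²·21.3²·0.88 + 0.7²·9²·0.59 + 0.3²·4.5²·0.65] + 374.639 = 1193.01 + 374.639 = 1567.65.
Reliability = 1567.65 / 1747.03 = 0.897.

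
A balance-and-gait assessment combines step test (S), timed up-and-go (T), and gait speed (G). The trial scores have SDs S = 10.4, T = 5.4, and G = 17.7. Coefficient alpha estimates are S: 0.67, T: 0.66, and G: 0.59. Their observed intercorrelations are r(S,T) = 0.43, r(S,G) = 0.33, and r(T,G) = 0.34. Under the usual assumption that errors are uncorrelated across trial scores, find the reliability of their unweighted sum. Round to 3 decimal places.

Var(S+T+G) = 10.4² + 5.4² + 17.7² + 2·[10.4·5.4·0.43 + 10.4·17.7·0.33 + 5.4·17.7·0.34] = 450.61 + 234.785 = 685.395.
Because errors are independent across components, Cov(Tᵢ,Tⱼ) = Cov(Xᵢ,Xⱼ); the off-diagonal part of the true-score variance is the same as above.
True-score variance = [10.4²·0.67 + 5.4²·0.66 + 17.7²·0.59] + 234.785 = 276.554 + 234.785 = 511.339.
Reliability = 511.339 / 685.395 = 0.746.

0.746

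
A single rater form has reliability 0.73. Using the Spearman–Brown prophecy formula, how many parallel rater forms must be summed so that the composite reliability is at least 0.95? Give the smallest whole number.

8

k ≥ ρ*(1−ρ₁)/(ρ₁(1−ρ*)) = 0.95·0.27 / (0.73·0.05) = 7.027.
Smallest integer k = 8.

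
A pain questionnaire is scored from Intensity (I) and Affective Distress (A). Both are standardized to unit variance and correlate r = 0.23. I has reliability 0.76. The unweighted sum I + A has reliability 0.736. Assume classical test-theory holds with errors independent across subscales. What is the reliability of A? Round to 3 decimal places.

Var(I+A) = 2 + 2·0.23 = 2.460.
True-score variance = ρ_I + ρ_A + 2·0.23, so 0.736 = (0.76 + ρ_A + 0.46) / 2.460.
ρ_A = 0.736·2.460 − 0.76 − 0.46 = 0.591.

0.591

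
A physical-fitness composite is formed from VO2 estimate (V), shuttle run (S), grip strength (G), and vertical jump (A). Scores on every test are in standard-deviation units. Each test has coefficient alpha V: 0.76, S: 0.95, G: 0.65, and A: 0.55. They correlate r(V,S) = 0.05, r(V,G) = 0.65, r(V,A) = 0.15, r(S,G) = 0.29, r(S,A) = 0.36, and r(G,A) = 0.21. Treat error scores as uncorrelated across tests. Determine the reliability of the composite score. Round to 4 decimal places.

Var(V+S+G+A) = 4 + 2·[0.05 + 0.65 + 0.15 + 0.29 + 0.36 + 0.21] = 4 + 3.42 = 7.42.
Because errors are independent across components, Cov(Tᵢ,Tⱼ) = Cov(Xᵢ,Xⱼ); the off-diagonal part of the true-score variance is the same as above.
True-score variance = [0.76 + 0.95 + 0.65 + 0.55] + 3.42 = 2.91 + 3.42 = 6.33.
Reliability = 6.33 / 7.42 = 0.8531.

0.8531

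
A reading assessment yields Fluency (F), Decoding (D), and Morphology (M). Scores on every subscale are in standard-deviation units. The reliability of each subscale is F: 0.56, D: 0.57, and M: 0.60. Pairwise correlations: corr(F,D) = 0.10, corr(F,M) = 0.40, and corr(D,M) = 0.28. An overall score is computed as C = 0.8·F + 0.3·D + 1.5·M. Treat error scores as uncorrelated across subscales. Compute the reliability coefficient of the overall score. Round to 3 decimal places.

0.712

Var(C) = 0.8² + 0.3² + 1.5² + 2·[0.24·0.10 + 1.2·0.40 + 0.45·0.28] = 2.98 + 1.26 = 4.24.
Because errors are independent across components, Cov(Tᵢ,Tⱼ) = Cov(Xᵢ,Xⱼ); the off-diagonal part of the true-score variance is the same as above.
True-score variance = [0.8²·0.56 + 0.3²·0.57 + 1.5²·0.60] + 1.26 = 1.7597 + 1.26 = 3.0197.
Reliability = 3.0197 / 4.24 = 0.712.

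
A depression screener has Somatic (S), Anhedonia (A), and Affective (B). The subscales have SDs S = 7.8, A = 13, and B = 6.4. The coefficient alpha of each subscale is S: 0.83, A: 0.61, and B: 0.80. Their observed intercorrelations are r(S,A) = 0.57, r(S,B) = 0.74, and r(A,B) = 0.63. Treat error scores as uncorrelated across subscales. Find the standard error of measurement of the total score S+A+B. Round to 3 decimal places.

9.189

Var(total) = 270.8 + 294.31 = 565.11.
True-score variance = 186.355 + 294.31 = 480.665, so reliability = 0.8506.
Error variance = 565.11 − 480.665 = 84.4448; SEM = √84.4448 = 9.189.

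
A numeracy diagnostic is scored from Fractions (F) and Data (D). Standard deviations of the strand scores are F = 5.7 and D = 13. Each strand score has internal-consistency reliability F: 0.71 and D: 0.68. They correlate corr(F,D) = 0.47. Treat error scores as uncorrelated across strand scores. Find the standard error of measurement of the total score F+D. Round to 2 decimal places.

Var(total) = 201.49 + 69.654 = 271.144.
True-score variance = 137.988 + 69.654 = 207.642, so reliability = 0.7658.
Error variance = 271.144 − 207.642 = 63.5021; SEM = √63.5021 = 7.97.

7.97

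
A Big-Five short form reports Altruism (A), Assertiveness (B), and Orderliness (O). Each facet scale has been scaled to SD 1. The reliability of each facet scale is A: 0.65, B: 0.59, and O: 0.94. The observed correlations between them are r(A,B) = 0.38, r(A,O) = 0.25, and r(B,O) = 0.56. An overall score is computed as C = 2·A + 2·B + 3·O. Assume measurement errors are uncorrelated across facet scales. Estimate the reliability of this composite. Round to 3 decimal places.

Var(C) = 2² + 2² + 3² + 2·[4·0.38 + 6·0.25 + 6·0.56] = 17 + 12.76 = 29.76.
Under uncorrelated errors the observed covariances equal the true-score covariances, so only the own-variance terms attenuate.
True-score variance = [2²·0.65 + 2²·0.59 + 3²·0.94] + 12.76 = 13.42 + 12.76 = 26.18.
Reliability = 26.18 / 29.76 = 0.880.

0.880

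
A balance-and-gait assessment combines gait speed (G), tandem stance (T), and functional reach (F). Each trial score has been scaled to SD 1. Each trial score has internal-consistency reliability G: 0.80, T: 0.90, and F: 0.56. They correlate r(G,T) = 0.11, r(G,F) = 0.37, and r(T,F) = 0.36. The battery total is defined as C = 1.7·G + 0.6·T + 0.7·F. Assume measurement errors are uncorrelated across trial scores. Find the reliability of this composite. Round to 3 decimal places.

Var(C) = 1.7² + 0.6² + 0.7² + 2·[1.02·0.11 + 1.19·0.37 + 0.42·0.36] = 3.74 + 1.4074 = 5.1474.
Because errors are independent across components, Cov(Tᵢ,Tⱼ) = Cov(Xᵢ,Xⱼ); the off-diagonal part of the true-score variance is the same as above.
True-score variance = [1.7²·0.80 + 0.6²·0.90 + 0.7²·0.56] + 1.4074 = 2.9104 + 1.4074 = 4.3178.
Reliability = 4.3178 / 5.1474 = 0.839.

0.839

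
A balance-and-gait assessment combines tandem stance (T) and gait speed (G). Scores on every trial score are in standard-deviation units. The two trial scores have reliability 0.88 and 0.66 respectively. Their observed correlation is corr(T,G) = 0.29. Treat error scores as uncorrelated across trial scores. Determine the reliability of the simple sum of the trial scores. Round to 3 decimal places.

Var(T+G) = 2 + 2·[0.29] = 2 + 0.58 = 2.58.
With uncorrelated errors the cross-covariances are all true-score covariance, so they carry over unchanged; only the diagonal terms shrink to ρᵢσᵢ².
True-score variance = [0.88 + 0.66] + 0.58 = 1.54 + 0.58 = 2.12.
Reliability = 2.12 / 2.58 = 0.822.

0.822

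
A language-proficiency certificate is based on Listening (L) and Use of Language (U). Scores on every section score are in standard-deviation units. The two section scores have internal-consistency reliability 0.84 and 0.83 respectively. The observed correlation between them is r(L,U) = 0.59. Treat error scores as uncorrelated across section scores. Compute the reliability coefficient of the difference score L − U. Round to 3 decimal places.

0.598

Var(L−U) = 1 + 1 − 2·0.59 = 2 − 1.18 = 0.82.
Because errors are independent across components, Cov(Tᵢ,Tⱼ) = Cov(Xᵢ,Xⱼ); the off-diagonal part of the true-score variance is the same as above.
True-score variance = [0.84 + 0.83] − 1.18 = 1.67 − 1.18 = 0.49.
Reliability = 0.49 / 0.82 = 0.598.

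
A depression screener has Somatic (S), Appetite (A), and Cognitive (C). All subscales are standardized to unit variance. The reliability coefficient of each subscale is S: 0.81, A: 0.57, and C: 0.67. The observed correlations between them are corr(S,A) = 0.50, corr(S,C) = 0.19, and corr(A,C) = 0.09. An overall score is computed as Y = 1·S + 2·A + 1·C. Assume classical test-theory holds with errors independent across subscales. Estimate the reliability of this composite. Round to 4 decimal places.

Var(Y) = 1 + 2² + 1 + 2·[2·0.50 + 0.19 + 2·0.09] = 6 + 2.74 = 8.74.
Under uncorrelated errors the observed covariances equal the true-score covariances, so only the own-variance terms attenuate.
True-score variance = [0.81 + 2²·0.57 + 0.67] + 2.74 = 3.76 + 2.74 = 6.5.
Reliability = 6.5 / 8.74 = 0.7437.

0.7437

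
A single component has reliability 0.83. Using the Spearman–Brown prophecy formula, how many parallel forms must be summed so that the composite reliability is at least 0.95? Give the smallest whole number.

k ≥ ρ*(1−ρ₁)/(ρ₁(1−ρ*)) = 0.95·0.17 / (0.83·0.05) = 3.892.
Smallest integer k = 4.

4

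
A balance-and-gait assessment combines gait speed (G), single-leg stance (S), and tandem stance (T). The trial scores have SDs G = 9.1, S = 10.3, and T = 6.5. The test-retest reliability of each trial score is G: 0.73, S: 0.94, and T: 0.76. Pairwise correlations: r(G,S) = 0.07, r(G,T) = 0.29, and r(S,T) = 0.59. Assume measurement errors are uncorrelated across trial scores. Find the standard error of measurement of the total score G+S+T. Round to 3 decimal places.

6.234

Var(total) = 231.15 + 126.43 = 357.58.
True-score variance = 192.286 + 126.43 = 318.716, so reliability = 0.8913.
Error variance = 357.58 − 318.716 = 38.8641; SEM = √38.8641 = 6.234.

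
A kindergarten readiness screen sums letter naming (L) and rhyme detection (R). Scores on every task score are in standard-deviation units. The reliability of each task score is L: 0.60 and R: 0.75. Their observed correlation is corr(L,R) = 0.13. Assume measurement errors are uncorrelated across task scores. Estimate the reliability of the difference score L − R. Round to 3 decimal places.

Var(L−R) = 1 + 1 − 2·0.13 = 2 − 0.26 = 1.74.
Because errors are independent across components, Cov(Tᵢ,Tⱼ) = Cov(Xᵢ,Xⱼ); the off-diagonal part of the true-score variance is the same as above.
True-score variance = [0.60 + 0.75] − 0.26 = 1.35 − 0.26 = 1.09.
Reliability = 1.09 / 1.74 = 0.626.

0.626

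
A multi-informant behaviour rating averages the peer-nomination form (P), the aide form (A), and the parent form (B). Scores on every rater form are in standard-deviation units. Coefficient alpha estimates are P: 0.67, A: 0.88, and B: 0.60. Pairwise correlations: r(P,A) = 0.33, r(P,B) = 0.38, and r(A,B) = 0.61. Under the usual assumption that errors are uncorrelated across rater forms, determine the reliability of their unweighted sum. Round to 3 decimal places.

0.849

Var(P+A+B) = 3 + 2·[0.33 + 0.38 + 0.61] = 3 + 2.64 = 5.64.
Under uncorrelated errors the observed covariances equal the true-score covariances, so only the own-variance terms attenuate.
True-score variance = [0.67 + 0.88 + 0.60] + 2.64 = 2.15 + 2.64 = 4.79.
Reliability = 4.79 / 5.64 = 0.849.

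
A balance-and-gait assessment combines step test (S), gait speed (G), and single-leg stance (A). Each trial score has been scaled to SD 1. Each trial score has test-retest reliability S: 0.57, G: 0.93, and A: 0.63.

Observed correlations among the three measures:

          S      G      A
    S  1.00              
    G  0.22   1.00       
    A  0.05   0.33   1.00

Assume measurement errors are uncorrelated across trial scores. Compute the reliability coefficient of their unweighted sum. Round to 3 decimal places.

Var(S+G+A) = 3 + 2·[0.22 + 0.05 + 0.33] = 3 + 1.2 = 4.2.
With uncorrelated errors the cross-covariances are all true-score covariance, so they carry over unchanged; only the diagonal terms shrink to ρᵢσᵢ².
True-score variance = [0.57 + 0.93 + 0.63] + 1.2 = 2.13 + 1.2 = 3.33.
Reliability = 3.33 / 4.2 = 0.793.

0.793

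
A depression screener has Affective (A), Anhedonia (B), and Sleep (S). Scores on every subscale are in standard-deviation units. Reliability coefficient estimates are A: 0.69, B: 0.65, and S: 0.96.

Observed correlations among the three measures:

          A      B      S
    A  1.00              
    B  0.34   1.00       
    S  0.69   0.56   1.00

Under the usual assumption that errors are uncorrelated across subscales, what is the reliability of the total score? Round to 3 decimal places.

Var(A+B+S) = 3 + 2·[0.34 + 0.69 + 0.56] = 3 + 3.18 = 6.18.
Because errors are independent across components, Cov(Tᵢ,Tⱼ) = Cov(Xᵢ,Xⱼ); the off-diagonal part of the true-score variance is the same as above.
True-score variance = [0.69 + 0.65 + 0.96] + 3.18 = 2.3 + 3.18 = 5.48.
Reliability = 5.48 / 6.18 = 0.887.

0.887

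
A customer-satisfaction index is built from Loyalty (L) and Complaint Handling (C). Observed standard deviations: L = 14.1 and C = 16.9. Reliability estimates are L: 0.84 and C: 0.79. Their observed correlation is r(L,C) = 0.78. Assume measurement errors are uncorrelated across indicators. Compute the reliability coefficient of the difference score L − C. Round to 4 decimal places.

0.1855

Var(L−C) = 14.1² + 16.9² − 2·14.1·16.9·0.78 = 484.42 − 371.732 = 112.688.
Under uncorrelated errors the observed covariances equal the true-score covariances, so only the own-variance terms attenuate.
True-score variance = [14.1²·0.84 + 16.9²·0.79] − 371.732 = 392.632 − 371.732 = 20.8999.
Reliability = 20.8999 / 112.688 = 0.1855.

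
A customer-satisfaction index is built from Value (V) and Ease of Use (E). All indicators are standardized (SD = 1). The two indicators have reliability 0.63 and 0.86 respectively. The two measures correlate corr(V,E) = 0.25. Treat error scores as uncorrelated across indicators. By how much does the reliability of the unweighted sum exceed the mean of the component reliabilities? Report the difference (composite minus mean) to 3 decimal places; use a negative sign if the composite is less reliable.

0.051

Var(sum) = 2 + 0.5 = 2.5; true-score variance = 1.49 + 0.5 = 1.99; composite reliability = 0.7960.
Mean component reliability = 0.7450.
Difference = 0.7960 − 0.7450 = 0.051.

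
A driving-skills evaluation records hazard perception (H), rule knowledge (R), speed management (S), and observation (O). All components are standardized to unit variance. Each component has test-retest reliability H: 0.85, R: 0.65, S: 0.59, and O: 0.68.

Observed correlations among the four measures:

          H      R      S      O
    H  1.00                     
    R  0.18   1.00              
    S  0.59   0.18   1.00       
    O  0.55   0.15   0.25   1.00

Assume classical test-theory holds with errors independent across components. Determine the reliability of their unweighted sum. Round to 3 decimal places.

Var(H+R+S+O) = 4 + 2·[0.18 + 0.59 + 0.55 + 0.18 + 0.15 + 0.25] = 4 + 3.8 = 7.8.
Because errors are independent across components, Cov(Tᵢ,Tⱼ) = Cov(Xᵢ,Xⱼ); the off-diagonal part of the true-score variance is the same as above.
True-score variance = [0.85 + 0.65 + 0.59 + 0.68] + 3.8 = 2.77 + 3.8 = 6.57.
Reliability = 6.57 / 7.8 = 0.842.

0.842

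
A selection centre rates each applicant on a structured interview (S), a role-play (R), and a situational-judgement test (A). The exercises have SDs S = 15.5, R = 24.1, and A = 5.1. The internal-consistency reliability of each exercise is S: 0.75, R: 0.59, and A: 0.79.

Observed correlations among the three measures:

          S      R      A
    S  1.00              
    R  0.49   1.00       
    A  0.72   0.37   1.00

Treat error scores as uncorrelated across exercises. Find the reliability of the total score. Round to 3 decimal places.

0.786

Var(S+R+A) = 15.5² + 24.1² + 5.1² + 2·[15.5·24.1·0.49 + 15.5·5.1·0.72 + 24.1·5.1·0.37] = 847.07 + 570.864 = 1417.93.
Because errors are independent across components, Cov(Tᵢ,Tⱼ) = Cov(Xᵢ,Xⱼ); the off-diagonal part of the true-score variance is the same as above.
True-score variance = [15.5²·0.75 + 24.1²·0.59 + 5.1²·0.79] + 570.864 = 543.413 + 570.864 = 1114.28.
Reliability = 1114.28 / 1417.93 = 0.786.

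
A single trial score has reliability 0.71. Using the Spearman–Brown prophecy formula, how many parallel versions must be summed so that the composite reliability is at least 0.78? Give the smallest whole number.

2

k ≥ ρ*(1−ρ₁)/(ρ₁(1−ρ*)) = 0.78·0.29 / (0.71·0.22) = 1.448.
Smallest integer k = 2.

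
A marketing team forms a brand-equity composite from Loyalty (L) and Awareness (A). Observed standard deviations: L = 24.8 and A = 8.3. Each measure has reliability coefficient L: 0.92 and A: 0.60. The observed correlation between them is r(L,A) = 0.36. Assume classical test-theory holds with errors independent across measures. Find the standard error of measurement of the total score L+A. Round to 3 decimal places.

8.761

Var(total) = 683.93 + 148.205 = 832.135.
True-score variance = 607.171 + 148.205 = 755.376, so reliability = 0.9078.
Error variance = 832.135 − 755.376 = 76.7592; SEM = √76.7592 = 8.761.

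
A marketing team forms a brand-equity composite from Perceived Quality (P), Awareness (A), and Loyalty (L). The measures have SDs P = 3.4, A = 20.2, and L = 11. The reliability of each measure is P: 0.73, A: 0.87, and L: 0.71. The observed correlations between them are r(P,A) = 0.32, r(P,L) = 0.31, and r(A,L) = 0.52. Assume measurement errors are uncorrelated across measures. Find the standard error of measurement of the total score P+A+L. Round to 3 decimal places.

9.553

Var(total) = 540.6 + 298.231 = 838.831.
True-score variance = 449.344 + 298.231 = 747.575, so reliability = 0.8912.
Error variance = 838.831 − 747.575 = 91.2564; SEM = √91.2564 = 9.553.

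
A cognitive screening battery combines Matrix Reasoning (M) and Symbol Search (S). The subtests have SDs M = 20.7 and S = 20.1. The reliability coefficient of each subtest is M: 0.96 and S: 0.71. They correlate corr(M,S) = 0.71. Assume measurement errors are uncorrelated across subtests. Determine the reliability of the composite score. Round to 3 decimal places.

Var(M+S) = 20.7² + 20.1² + 2·[20.7·20.1·0.71] = 832.5 + 590.819 = 1423.32.
Under uncorrelated errors the observed covariances equal the true-score covariances, so only the own-variance terms attenuate.
True-score variance = [20.7²·0.96 + 20.1²·0.71] + 590.819 = 698.197 + 590.819 = 1289.02.
Reliability = 1289.02 / 1423.32 = 0.906.

0.906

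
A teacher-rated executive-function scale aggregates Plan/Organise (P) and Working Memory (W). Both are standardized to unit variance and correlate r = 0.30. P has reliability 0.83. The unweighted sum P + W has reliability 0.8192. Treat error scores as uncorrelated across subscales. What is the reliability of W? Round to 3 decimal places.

0.700

Var(P+W) = 2 + 2·0.30 = 2.600.
True-score variance = ρ_P + ρ_W + 2·0.30, so 0.8192 = (0.83 + ρ_W + 0.60) / 2.600.
ρ_W = 0.8192·2.600 − 0.83 − 0.60 = 0.700.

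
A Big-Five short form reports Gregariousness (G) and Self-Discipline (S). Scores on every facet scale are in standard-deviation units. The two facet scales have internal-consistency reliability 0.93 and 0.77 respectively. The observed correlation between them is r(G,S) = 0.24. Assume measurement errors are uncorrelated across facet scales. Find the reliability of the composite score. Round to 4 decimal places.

Var(G+S) = 2 + 2·[0.24] = 2 + 0.48 = 2.48.
Because errors are independent across components, Cov(Tᵢ,Tⱼ) = Cov(Xᵢ,Xⱼ); the off-diagonal part of the true-score variance is the same as above.
True-score variance = [0.93 + 0.77] + 0.48 = 1.7 + 0.48 = 2.18.
Reliability = 2.18 / 2.48 = 0.8790.

0.8790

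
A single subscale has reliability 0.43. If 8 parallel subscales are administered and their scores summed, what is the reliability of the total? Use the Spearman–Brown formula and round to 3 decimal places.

0.858

ρ_k = kρ / (1 + (k−1)ρ) = 8·0.43 / (1 + 7·0.43) = 3.440 / 4.010 = 0.858.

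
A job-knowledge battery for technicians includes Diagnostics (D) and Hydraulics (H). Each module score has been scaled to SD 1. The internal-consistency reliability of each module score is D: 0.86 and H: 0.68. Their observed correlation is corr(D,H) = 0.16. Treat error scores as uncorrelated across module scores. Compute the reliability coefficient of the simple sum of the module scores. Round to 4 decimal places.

0.8017

Var(D+H) = 2 + 2·[0.16] = 2 + 0.32 = 2.32.
With uncorrelated errors the cross-covariances are all true-score covariance, so they carry over unchanged; only the diagonal terms shrink to ρᵢσᵢ².
True-score variance = [0.86 + 0.68] + 0.32 = 1.54 + 0.32 = 1.86.
Reliability = 1.86 / 2.32 = 0.8017.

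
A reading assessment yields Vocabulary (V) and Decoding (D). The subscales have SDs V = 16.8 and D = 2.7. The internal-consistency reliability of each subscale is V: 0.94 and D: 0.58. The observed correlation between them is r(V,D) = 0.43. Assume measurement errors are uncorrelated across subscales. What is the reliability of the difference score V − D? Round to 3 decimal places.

Var(V−D) = 16.8² + 2.7² − 2·16.8·2.7·0.43 = 289.53 − 39.0096 = 250.52.
Under uncorrelated errors the observed covariances equal the true-score covariances, so only the own-variance terms attenuate.
True-score variance = [16.8²·0.94 + 2.7²·0.58] − 39.0096 = 269.534 − 39.0096 = 230.524.
Reliability = 230.524 / 250.52 = 0.920.

0.920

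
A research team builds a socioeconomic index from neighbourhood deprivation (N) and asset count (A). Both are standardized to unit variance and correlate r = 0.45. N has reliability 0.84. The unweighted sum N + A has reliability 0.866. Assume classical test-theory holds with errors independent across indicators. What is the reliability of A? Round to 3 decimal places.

0.771

Var(N+A) = 2 + 2·0.45 = 2.900.
True-score variance = ρ_N + ρ_A + 2·0.45, so 0.866 = (0.84 + ρ_A + 0.90) / 2.900.
ρ_A = 0.866·2.900 − 0.84 − 0.90 = 0.771.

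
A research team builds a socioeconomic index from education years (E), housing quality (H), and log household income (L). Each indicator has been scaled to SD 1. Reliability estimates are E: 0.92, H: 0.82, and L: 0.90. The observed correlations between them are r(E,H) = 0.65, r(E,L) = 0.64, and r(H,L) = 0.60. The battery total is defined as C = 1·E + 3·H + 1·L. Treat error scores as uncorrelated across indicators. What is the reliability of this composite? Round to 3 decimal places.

0.909

Var(C) = 1 + 3² + 1 + 2·[3·0.65 + 0.64 + 3·0.60] = 11 + 8.78 = 19.78.
Because errors are independent across components, Cov(Tᵢ,Tⱼ) = Cov(Xᵢ,Xⱼ); the off-diagonal part of the true-score variance is the same as above.
True-score variance = [0.92 + 3²·0.82 + 0.90] + 8.78 = 9.2 + 8.78 = 17.98.
Reliability = 17.98 / 19.78 = 0.909.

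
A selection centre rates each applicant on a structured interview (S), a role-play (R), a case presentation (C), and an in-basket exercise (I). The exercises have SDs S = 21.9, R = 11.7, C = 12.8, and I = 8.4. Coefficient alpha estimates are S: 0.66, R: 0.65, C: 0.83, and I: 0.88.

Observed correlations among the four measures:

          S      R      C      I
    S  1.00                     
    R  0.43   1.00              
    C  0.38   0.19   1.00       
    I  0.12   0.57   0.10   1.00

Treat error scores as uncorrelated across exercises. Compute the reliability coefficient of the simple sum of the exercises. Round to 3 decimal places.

0.837

Var(S+R+C+I) = 21.9² + 11.7² + 12.8² + 8.4² + 2·[21.9·11.7·0.43 + 21.9·12.8·0.38 + 21.9·8.4·0.12 + 11.7·12.8·0.19 + 11.7·8.4·0.57 + 12.8·8.4·0.10] = 850.9 + 668.003 = 1518.9.
Because errors are independent across components, Cov(Tᵢ,Tⱼ) = Cov(Xᵢ,Xⱼ); the off-diagonal part of the true-score variance is the same as above.
True-score variance = [21.9²·0.66 + 11.7²·0.65 + 12.8²·0.83 + 8.4²·0.88] + 668.003 = 603.601 + 668.003 = 1271.6.
Reliability = 1271.6 / 1518.9 = 0.837.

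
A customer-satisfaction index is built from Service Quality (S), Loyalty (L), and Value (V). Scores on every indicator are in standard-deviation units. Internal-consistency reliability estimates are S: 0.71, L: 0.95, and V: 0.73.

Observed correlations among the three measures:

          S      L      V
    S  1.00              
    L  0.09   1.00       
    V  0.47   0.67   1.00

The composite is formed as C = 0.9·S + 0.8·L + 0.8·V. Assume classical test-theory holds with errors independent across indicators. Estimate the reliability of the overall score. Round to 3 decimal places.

Var(C) = 0.9² + 0.8² + 0.8² + 2·[0.72·0.09 + 0.72·0.47 + 0.64·0.67] = 2.09 + 1.664 = 3.754.
Because errors are independent across components, Cov(Tᵢ,Tⱼ) = Cov(Xᵢ,Xⱼ); the off-diagonal part of the true-score variance is the same as above.
True-score variance = [0.9²·0.71 + 0.8²·0.95 + 0.8²·0.73] + 1.664 = 1.6503 + 1.664 = 3.3143.
Reliability = 3.3143 / 3.754 = 0.883.

0.883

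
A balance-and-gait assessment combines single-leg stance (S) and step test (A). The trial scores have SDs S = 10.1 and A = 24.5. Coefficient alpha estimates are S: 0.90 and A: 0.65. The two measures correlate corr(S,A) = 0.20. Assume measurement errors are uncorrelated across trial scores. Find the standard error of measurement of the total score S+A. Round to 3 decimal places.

Var(total) = 702.26 + 98.98 = 801.24.
True-score variance = 481.971 + 98.98 = 580.952, so reliability = 0.7251.
Error variance = 801.24 − 580.952 = 220.288; SEM = √220.288 = 14.842.

14.842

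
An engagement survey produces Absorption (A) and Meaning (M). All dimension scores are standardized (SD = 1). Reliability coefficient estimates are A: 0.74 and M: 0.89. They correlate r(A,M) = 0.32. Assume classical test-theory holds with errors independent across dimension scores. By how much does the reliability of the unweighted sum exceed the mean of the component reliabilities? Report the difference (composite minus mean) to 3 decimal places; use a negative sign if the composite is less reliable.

Var(sum) = 2 + 0.64 = 2.64; true-score variance = 1.63 + 0.64 = 2.27; composite reliability = 0.8598.
Mean component reliability = 0.8150.
Difference = 0.8598 − 0.8150 = 0.045.

0.045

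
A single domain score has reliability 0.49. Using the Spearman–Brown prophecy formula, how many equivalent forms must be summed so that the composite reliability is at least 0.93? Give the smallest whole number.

k ≥ ρ*(1−ρ₁)/(ρ₁(1−ρ*)) = 0.93·0.51 / (0.49·0.07) = 13.828.
Smallest integer k = 14.

14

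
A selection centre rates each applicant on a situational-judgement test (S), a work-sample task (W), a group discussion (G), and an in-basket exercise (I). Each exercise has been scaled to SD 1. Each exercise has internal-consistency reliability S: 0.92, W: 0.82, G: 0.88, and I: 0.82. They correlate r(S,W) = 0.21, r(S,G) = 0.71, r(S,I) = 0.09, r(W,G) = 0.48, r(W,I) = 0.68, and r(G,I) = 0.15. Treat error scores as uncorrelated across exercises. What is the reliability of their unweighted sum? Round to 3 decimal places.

Var(S+W+G+I) = 4 + 2·[0.21 + 0.71 + 0.09 + 0.48 + 0.68 + 0.15] = 4 + 4.64 = 8.64.
Because errors are independent across components, Cov(Tᵢ,Tⱼ) = Cov(Xᵢ,Xⱼ); the off-diagonal part of the true-score variance is the same as above.
True-score variance = [0.92 + 0.82 + 0.88 + 0.82] + 4.64 = 3.44 + 4.64 = 8.08.
Reliability = 8.08 / 8.64 = 0.935.

0.935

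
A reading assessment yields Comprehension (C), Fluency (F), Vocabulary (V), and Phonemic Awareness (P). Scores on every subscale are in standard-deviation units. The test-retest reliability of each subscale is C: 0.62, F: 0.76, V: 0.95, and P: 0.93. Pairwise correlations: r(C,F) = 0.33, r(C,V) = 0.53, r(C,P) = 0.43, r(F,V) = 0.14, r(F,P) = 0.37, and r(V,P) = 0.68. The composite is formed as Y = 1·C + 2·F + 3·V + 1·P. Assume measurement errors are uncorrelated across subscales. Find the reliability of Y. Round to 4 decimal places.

Var(Y) = 1 + 2² + 3² + 1 + 2·[2·0.33 + 3·0.53 + 0.43 + 6·0.14 + 2·0.37 + 3·0.68] = 15 + 12.6 = 27.6.
Because errors are independent across components, Cov(Tᵢ,Tⱼ) = Cov(Xᵢ,Xⱼ); the off-diagonal part of the true-score variance is the same as above.
True-score variance = [0.62 + 2²·0.76 + 3²·0.95 + 0.93] + 12.6 = 13.14 + 12.6 = 25.74.
Reliability = 25.74 / 27.6 = 0.9326.

0.9326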